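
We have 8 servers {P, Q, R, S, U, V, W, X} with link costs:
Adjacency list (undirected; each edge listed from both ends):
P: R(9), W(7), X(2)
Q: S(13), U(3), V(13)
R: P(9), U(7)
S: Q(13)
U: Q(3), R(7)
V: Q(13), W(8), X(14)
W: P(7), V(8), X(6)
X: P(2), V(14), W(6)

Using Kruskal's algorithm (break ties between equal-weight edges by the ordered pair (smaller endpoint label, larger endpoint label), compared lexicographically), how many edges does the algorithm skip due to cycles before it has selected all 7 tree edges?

Sort edges by weight, then run Kruskal:
P-X (2): add — endpoints in different components.
Q-U (3): add — endpoints in different components.
W-X (6): add — endpoints in different components.
P-W (7): skip — P and W already connected.
R-U (7): add — endpoints in different components.
V-W (8): add — endpoints in different components.
P-R (9): add — endpoints in different components.
Q-S (13): add — endpoints in different components.
Edges rejected before the tree was complete: 1.

1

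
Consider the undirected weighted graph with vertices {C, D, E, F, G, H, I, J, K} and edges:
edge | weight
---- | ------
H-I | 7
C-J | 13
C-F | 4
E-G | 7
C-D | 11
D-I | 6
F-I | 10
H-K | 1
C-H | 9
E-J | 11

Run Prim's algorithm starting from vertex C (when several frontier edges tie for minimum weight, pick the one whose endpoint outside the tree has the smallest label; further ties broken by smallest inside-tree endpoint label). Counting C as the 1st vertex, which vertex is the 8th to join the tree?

E

Prim's algorithm from C:
Step 1: frontier [C-F 4, C-H 9, C-D 11, C-J 13] → take C-F (4); add F.
Step 2: frontier [C-H 9, C-D 11, C-J 13, F-I 10] → take C-H (9); add H.
Step 3: frontier [C-D 11, C-J 13, F-I 10, H-K 1, H-I 7] → take H-K (1); add K.
Step 4: frontier [C-D 11, C-J 13, F-I 10, H-I 7] → take H-I (7); add I.
Step 5: frontier [C-D 11, C-J 13, D-I 6] → take D-I (6); add D.
Step 6: frontier [C-J 13] → take C-J (13); add J.
Step 7: frontier [E-J 11] → take E-J (11); add E.
Step 8: frontier [E-G 7] → take E-G (7); add G.
Vertex order: C, F, H, K, I, D, J, E, G. The 8th vertex is E.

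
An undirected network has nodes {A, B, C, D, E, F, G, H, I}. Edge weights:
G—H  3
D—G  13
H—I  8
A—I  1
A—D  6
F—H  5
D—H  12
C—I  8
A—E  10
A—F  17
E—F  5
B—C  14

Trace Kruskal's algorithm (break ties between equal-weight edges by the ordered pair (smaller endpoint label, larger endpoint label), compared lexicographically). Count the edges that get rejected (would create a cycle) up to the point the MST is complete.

3

Kruskal: consider edges lightest-first.
A—I (1): add — endpoints in different components.
G—H (3): add — endpoints in different components.
E—F (5): add — endpoints in different components.
F—H (5): add — endpoints in different components.
A—D (6): add — endpoints in different components.
C—I (8): add — endpoints in different components.
H—I (8): add — endpoints in different components.
A—E (10): skip — A and E already connected.
D—H (12): skip — D and H already connected.
D—G (13): skip — D and G already connected.
B—C (14): add — endpoints in different components.
Edges rejected before the tree was complete: 3.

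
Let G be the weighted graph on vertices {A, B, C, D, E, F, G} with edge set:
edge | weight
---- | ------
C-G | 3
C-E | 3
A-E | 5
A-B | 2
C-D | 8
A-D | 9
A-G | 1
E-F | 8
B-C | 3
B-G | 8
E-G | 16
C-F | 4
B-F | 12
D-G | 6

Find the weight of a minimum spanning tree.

Kruskal: consider edges lightest-first.
A-G (1): add — endpoints in different components.
A-B (2): add — endpoints in different components.
B-C (3): add — endpoints in different components.
C-E (3): add — endpoints in different components.
C-G (3): skip — C and G already connected.
C-F (4): add — endpoints in different components.
A-E (5): skip — A and E already connected.
D-G (6): add — endpoints in different components.
MST edges: A-G, A-B, B-C, C-E, C-F, D-G; total weight 1+2+3+3+4+6 = 19.

19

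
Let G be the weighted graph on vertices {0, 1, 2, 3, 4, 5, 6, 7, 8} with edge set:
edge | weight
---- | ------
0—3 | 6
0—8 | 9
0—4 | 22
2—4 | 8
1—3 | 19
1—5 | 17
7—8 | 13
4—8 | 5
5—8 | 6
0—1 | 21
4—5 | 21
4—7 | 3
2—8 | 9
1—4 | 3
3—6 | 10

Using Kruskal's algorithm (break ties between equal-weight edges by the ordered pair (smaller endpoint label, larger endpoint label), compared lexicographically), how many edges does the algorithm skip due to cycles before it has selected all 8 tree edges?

Kruskal: consider edges lightest-first.
1—4 (3): add — endpoints in different components.
4—7 (3): add — endpoints in different components.
4—8 (5): add — endpoints in different components.
0—3 (6): add — endpoints in different components.
5—8 (6): add — endpoints in different components.
2—4 (8): add — endpoints in different components.
0—8 (9): add — endpoints in different components.
2—8 (9): skip — 2 and 8 already connected.
3—6 (10): add — endpoints in different components.
Edges rejected before the tree was complete: 1.

1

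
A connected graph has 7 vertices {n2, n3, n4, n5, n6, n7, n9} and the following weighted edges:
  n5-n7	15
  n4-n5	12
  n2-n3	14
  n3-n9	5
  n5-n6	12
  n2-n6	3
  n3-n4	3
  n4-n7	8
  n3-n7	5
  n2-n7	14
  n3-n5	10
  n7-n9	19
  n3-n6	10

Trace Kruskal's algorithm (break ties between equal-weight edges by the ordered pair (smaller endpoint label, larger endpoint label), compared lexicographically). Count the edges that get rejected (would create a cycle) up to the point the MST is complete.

Kruskal: consider edges lightest-first.
n2-n6 (3): add — endpoints in different components.
n3-n4 (3): add — endpoints in different components.
n3-n7 (5): add — endpoints in different components.
n3-n9 (5): add — endpoints in different components.
n4-n7 (8): skip — n7 and n4 already connected.
n3-n5 (10): add — endpoints in different components.
n3-n6 (10): add — endpoints in different components.
Edges rejected before the tree was complete: 1.

1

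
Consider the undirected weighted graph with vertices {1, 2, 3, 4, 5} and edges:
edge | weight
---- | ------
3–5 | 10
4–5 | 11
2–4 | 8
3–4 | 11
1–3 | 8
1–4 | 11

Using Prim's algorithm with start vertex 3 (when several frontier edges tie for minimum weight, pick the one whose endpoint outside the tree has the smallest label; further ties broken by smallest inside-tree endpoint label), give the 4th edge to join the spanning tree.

Grow the tree from 3 using Prim:
Step 1: cheapest edge leaving the tree is 1–3 (8); add 1.
Step 2: cheapest edge leaving the tree is 3–5 (10); add 5.
Step 3: cheapest edge leaving the tree is 1–4 (11); add 4.
Step 4: cheapest edge leaving the tree is 2–4 (8); add 2.
The 4th edge added is 2–4.

2-4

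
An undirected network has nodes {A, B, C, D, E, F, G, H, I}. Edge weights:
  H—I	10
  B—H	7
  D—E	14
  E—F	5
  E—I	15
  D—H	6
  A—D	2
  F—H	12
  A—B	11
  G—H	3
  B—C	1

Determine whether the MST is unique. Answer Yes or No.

Yes

Kruskal's algorithm — process edges by increasing weight (ties by edge label):
B—C (1): add — endpoints in different components.
A—D (2): add — endpoints in different components.
G—H (3): add — endpoints in different components.
E—F (5): add — endpoints in different components.
D—H (6): add — endpoints in different components.
B—H (7): add — endpoints in different components.
H—I (10): add — endpoints in different components.
A—B (11): skip — A and B already connected.
F—H (12): add — endpoints in different components.
Every non-tree edge has weight strictly greater than the heaviest edge on the tree path between its endpoints, so the MST is unique.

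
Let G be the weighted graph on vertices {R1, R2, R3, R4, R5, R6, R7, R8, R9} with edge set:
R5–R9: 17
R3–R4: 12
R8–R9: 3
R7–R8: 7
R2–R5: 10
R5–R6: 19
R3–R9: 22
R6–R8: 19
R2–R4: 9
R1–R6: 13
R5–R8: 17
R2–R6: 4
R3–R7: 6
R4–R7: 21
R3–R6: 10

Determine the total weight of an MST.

62

Prim's algorithm from R9:
Step 1: cheapest edge leaving the tree is R8–R9 (3); add R8.
Step 2: cheapest edge leaving the tree is R7–R8 (7); add R7.
Step 3: cheapest edge leaving the tree is R3–R7 (6); add R3.
Step 4: cheapest edge leaving the tree is R3–R6 (10); add R6.
Step 5: cheapest edge leaving the tree is R2–R6 (4); add R2.
Step 6: cheapest edge leaving the tree is R2–R4 (9); add R4.
Step 7: cheapest edge leaving the tree is R2–R5 (10); add R5.
Step 8: cheapest edge leaving the tree is R1–R6 (13); add R1.
MST edges: R8–R9, R7–R8, R3–R7, R3–R6, R2–R6, R2–R4, R2–R5, R1–R6; total weight 3+7+6+10+4+9+10+13 = 62.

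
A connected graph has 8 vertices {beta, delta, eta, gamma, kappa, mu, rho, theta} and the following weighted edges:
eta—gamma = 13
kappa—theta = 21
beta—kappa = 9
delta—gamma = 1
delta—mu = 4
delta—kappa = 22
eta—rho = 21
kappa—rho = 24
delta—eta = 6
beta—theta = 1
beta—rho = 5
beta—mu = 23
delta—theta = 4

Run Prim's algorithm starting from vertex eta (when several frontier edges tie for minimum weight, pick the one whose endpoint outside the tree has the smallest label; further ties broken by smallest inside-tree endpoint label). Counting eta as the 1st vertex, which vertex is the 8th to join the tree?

Grow the tree from eta using Prim:
Step 1: cheapest edge leaving the tree is delta—eta (6); add delta.
Step 2: cheapest edge leaving the tree is delta—gamma (1); add gamma.
Step 3: cheapest edge leaving the tree is delta—mu (4); add mu.
Step 4: cheapest edge leaving the tree is delta—theta (4); add theta.
Step 5: cheapest edge leaving the tree is beta—theta (1); add beta.
Step 6: cheapest edge leaving the tree is beta—rho (5); add rho.
Step 7: cheapest edge leaving the tree is beta—kappa (9); add kappa.
Vertex order: eta, delta, gamma, mu, theta, beta, rho, kappa. The 8th vertex is kappa.

kappa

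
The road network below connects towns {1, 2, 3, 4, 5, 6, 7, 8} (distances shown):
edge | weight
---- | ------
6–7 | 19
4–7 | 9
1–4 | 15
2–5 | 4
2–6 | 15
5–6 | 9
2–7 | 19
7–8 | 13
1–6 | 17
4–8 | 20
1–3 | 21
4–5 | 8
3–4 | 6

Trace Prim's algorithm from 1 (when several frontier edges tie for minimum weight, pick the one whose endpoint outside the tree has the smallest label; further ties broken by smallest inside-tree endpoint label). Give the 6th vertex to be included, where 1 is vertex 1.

6

Prim, starting at 1.
Step 1: frontier [1–4 15, 1–6 17, 1–3 21] → take 1–4 (15); add 4.
Step 2: frontier [1–6 17, 1–3 21, 3–4 6, 4–5 8, 4–7 9, 4–8 20] → take 3–4 (6); add 3.
Step 3: frontier [1–6 17, 4–5 8, 4–7 9, 4–8 20] → take 4–5 (8); add 5.
Step 4: frontier [1–6 17, 4–7 9, 4–8 20, 2–5 4, 5–6 9] → take 2–5 (4); add 2.
Step 5: frontier [1–6 17, 2–6 15, 2–7 19, 4–7 9, 4–8 20, 5–6 9] → take 5–6 (9); add 6.
Step 6: frontier [2–7 19, 4–7 9, 4–8 20, 6–7 19] → take 4–7 (9); add 7.
Step 7: frontier [4–8 20, 7–8 13] → take 7–8 (13); add 8.
Vertex order: 1, 4, 3, 5, 2, 6, 7, 8. The 6th vertex is 6.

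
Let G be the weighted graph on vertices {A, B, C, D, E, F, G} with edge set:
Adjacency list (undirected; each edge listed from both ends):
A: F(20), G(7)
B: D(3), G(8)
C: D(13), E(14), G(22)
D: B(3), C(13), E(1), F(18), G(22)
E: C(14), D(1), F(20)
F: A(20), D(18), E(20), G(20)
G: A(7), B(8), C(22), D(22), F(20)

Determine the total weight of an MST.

Sort edges by weight, then run Kruskal:
D—E (1): add — endpoints in different components.
B—D (3): add — endpoints in different components.
A—G (7): add — endpoints in different components.
B—G (8): add — endpoints in different components.
C—D (13): add — endpoints in different components.
C—E (14): skip — C and E already connected.
D—F (18): add — endpoints in different components.
MST edges: D—E, B—D, A—G, B—G, C—D, D—F; total weight 1+3+7+8+13+18 = 50.

50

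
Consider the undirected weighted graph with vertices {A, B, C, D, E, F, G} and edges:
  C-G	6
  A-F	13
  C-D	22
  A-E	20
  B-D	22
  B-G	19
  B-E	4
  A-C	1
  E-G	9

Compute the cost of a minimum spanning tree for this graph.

Kruskal: consider edges lightest-first.
A-C (1): add. Components now {A,C} {B} {D} {E} {F} {G}
B-E (4): add. Components now {A,C} {B,E} {D} {F} {G}
C-G (6): add. Components now {A,C,G} {B,E} {D} {F}
E-G (9): add. Components now {A,B,C,E,G} {D} {F}
A-F (13): add. Components now {A,B,C,E,F,G} {D}
B-G (19): skip — B and G already connected.
A-E (20): skip — A and E already connected.
B-D (22): add. Components now {A,B,C,D,E,F,G}
MST edges: A-C, B-E, C-G, E-G, A-F, B-D; total weight 1+4+6+9+13+22 = 55.

55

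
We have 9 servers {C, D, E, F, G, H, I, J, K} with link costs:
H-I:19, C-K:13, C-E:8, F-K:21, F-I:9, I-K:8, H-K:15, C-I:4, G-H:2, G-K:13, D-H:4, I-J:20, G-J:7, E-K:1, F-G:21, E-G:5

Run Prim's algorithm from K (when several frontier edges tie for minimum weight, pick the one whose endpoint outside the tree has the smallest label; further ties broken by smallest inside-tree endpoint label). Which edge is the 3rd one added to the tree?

G-H

Prim, starting at K.
Step 1: cheapest edge leaving the tree is E-K (1); add E.
Step 2: cheapest edge leaving the tree is E-G (5); add G.
Step 3: cheapest edge leaving the tree is G-H (2); add H.
Step 4: cheapest edge leaving the tree is D-H (4); add D.
Step 5: cheapest edge leaving the tree is G-J (7); add J.
Step 6: cheapest edge leaving the tree is C-E (8); add C.
Step 7: cheapest edge leaving the tree is C-I (4); add I.
Step 8: cheapest edge leaving the tree is F-I (9); add F.
The 3rd edge added is G-H.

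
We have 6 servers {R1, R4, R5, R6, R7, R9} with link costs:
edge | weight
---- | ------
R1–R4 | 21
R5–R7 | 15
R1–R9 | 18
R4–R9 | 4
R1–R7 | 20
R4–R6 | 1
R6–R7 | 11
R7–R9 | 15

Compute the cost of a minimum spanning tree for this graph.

49

Kruskal's algorithm — process edges by increasing weight (ties by edge label):
R4–R6 (1): add. Components now {R9} {R4,R6} {R5} {R1} {R7}
R4–R9 (4): add. Components now {R4,R6,R9} {R5} {R1} {R7}
R6–R7 (11): add. Components now {R4,R6,R7,R9} {R5} {R1}
R5–R7 (15): add. Components now {R4,R5,R6,R7,R9} {R1}
R7–R9 (15): skip — R9 and R7 already connected.
R1–R9 (18): add. Components now {R1,R4,R5,R6,R7,R9}
MST edges: R4–R6, R4–R9, R6–R7, R5–R7, R1–R9; total weight 1+4+11+15+18 = 49.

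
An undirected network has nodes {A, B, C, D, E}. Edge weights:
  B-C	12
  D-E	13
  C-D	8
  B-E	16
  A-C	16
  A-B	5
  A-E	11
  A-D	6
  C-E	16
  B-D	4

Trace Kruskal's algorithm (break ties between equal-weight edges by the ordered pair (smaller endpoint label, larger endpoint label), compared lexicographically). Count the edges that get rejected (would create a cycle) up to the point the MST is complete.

1

Kruskal: consider edges lightest-first.
B-D (4): add — endpoints in different components.
A-B (5): add — endpoints in different components.
A-D (6): skip — A and D already connected.
C-D (8): add — endpoints in different components.
A-E (11): add — endpoints in different components.
Edges rejected before the tree was complete: 1.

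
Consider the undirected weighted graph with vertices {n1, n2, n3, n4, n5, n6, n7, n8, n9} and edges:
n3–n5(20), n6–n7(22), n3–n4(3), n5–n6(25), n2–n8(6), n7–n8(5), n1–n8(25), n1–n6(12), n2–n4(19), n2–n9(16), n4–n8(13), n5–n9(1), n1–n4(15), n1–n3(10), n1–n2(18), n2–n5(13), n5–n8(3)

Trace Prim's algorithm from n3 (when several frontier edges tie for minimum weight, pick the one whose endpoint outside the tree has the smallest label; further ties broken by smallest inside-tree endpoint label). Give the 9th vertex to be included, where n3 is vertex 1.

Prim, starting at n3.
Step 1: cheapest edge leaving the tree is n3–n4 (3); add n4.
Step 2: cheapest edge leaving the tree is n1–n3 (10); add n1.
Step 3: cheapest edge leaving the tree is n1–n6 (12); add n6.
Step 4: cheapest edge leaving the tree is n4–n8 (13); add n8.
Step 5: cheapest edge leaving the tree is n5–n8 (3); add n5.
Step 6: cheapest edge leaving the tree is n5–n9 (1); add n9.
Step 7: cheapest edge leaving the tree is n7–n8 (5); add n7.
Step 8: cheapest edge leaving the tree is n2–n8 (6); add n2.
Vertex order: n3, n4, n1, n6, n8, n5, n9, n7, n2. The 9th vertex is n2.

n2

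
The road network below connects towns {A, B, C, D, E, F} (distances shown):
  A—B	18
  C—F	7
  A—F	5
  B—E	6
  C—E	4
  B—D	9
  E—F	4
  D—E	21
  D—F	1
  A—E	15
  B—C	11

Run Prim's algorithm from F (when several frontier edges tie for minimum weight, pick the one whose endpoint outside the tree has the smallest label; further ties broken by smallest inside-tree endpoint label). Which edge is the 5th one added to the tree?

Prim's algorithm from F:
Step 1: frontier [D—F 1, E—F 4, A—F 5, C—F 7] → take D—F (1); add D.
Step 2: frontier [B—D 9, D—E 21, E—F 4, A—F 5, C—F 7] → take E—F (4); add E.
Step 3: frontier [B—D 9, C—E 4, B—E 6, A—E 15, A—F 5, C—F 7] → take C—E (4); add C.
Step 4: frontier [B—C 11, B—D 9, B—E 6, A—E 15, A—F 5] → take A—F (5); add A.
Step 5: frontier [A—B 18, B—C 11, B—D 9, B—E 6] → take B—E (6); add B.
The 5th edge added is B—E.

B-E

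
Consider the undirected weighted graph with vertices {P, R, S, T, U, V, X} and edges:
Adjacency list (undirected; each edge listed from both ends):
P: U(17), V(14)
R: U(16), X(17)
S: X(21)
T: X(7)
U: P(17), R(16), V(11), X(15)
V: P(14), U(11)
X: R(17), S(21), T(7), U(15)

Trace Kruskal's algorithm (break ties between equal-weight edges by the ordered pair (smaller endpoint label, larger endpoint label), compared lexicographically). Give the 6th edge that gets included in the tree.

Kruskal's algorithm — process edges by increasing weight (ties by edge label):
T—X (7): add. Components now {P} {V} {U} {T,X} {S} {R}
U—V (11): add. Components now {P} {U,V} {T,X} {S} {R}
P—V (14): add. Components now {P,U,V} {T,X} {S} {R}
U—X (15): add. Components now {P,T,U,V,X} {S} {R}
R—U (16): add. Components now {P,R,T,U,V,X} {S}
P—U (17): skip — P and U already connected.
R—X (17): skip — X and R already connected.
S—X (21): add. Components now {P,R,S,T,U,V,X}
The 6th edge added is S—X.

S-X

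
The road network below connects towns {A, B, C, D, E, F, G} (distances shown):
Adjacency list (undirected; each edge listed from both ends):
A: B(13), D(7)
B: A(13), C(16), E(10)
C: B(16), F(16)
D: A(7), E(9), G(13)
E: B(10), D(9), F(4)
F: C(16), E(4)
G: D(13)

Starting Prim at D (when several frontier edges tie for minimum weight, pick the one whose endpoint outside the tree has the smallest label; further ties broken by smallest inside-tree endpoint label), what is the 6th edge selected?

B-C

Prim's algorithm from D:
Step 1: cheapest edge leaving the tree is A-D (7); add A.
Step 2: cheapest edge leaving the tree is D-E (9); add E.
Step 3: cheapest edge leaving the tree is E-F (4); add F.
Step 4: cheapest edge leaving the tree is B-E (10); add B.
Step 5: cheapest edge leaving the tree is D-G (13); add G.
Step 6: cheapest edge leaving the tree is B-C (16); add C.
The 6th edge added is B-C.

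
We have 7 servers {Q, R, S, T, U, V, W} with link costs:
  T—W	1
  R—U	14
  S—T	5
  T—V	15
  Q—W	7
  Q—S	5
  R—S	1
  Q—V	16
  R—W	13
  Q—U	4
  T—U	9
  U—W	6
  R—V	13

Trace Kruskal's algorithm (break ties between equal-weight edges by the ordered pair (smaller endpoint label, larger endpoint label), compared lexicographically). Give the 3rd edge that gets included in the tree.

Q-U

Sort edges by weight, then run Kruskal:
R—S (1): add. Components now {U} {T} {W} {R,S} {Q} {V}
T—W (1): add. Components now {U} {T,W} {R,S} {Q} {V}
Q—U (4): add. Components now {Q,U} {T,W} {R,S} {V}
Q—S (5): add. Components now {Q,R,S,U} {T,W} {V}
S—T (5): add. Components now {Q,R,S,T,U,W} {V}
U—W (6): skip — U and W already connected.
Q—W (7): skip — W and Q already connected.
T—U (9): skip — U and T already connected.
R—V (13): add. Components now {Q,R,S,T,U,V,W}
The 3rd edge added is Q—U.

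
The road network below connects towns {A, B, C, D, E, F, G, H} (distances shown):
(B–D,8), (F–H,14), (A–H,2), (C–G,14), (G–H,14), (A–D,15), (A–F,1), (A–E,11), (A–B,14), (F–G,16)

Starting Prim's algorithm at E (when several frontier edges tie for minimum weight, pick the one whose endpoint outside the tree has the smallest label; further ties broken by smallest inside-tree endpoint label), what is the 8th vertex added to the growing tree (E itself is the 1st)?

C

Prim, starting at E.
Step 1: frontier [A–E 11] → take A–E (11); add A.
Step 2: frontier [A–F 1, A–H 2, A–B 14, A–D 15] → take A–F (1); add F.
Step 3: frontier [A–H 2, A–B 14, A–D 15, F–H 14, F–G 16] → take A–H (2); add H.
Step 4: frontier [A–B 14, A–D 15, F–G 16, G–H 14] → take A–B (14); add B.
Step 5: frontier [A–D 15, B–D 8, F–G 16, G–H 14] → take B–D (8); add D.
Step 6: frontier [F–G 16, G–H 14] → take G–H (14); add G.
Step 7: frontier [C–G 14] → take C–G (14); add C.
Vertex order: E, A, F, H, B, D, G, C. The 8th vertex is C.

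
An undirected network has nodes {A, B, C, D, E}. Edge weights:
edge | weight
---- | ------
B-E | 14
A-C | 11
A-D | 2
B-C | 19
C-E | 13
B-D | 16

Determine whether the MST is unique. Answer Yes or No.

Sort edges by weight, then run Kruskal:
A-D (2): add. Components now {A,D} {B} {C} {E}
A-C (11): add. Components now {A,C,D} {B} {E}
C-E (13): add. Components now {A,C,D,E} {B}
B-E (14): add. Components now {A,B,C,D,E}
Every non-tree edge has weight strictly greater than the heaviest edge on the tree path between its endpoints, so the MST is unique.

Yes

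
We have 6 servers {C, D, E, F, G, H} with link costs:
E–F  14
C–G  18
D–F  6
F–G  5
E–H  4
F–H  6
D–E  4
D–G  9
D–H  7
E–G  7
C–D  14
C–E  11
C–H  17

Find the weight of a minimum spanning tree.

30

Sort edges by weight, then run Kruskal:
D–E (4): add — endpoints in different components.
E–H (4): add — endpoints in different components.
F–G (5): add — endpoints in different components.
D–F (6): add — endpoints in different components.
F–H (6): skip — F and H already connected.
D–H (7): skip — D and H already connected.
E–G (7): skip — E and G already connected.
D–G (9): skip — D and G already connected.
C–E (11): add — endpoints in different components.
MST edges: D–E, E–H, F–G, D–F, C–E; total weight 4+4+5+6+11 = 30.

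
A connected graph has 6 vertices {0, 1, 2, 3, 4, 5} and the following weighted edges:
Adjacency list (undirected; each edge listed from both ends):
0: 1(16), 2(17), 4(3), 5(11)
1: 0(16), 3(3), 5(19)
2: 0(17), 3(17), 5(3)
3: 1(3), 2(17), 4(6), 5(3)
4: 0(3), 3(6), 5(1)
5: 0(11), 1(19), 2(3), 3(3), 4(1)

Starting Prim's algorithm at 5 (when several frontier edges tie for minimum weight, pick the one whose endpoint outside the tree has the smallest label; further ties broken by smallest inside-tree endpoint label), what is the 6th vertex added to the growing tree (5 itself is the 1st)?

1

Prim, starting at 5.
Step 1: cheapest edge leaving the tree is 4 5 (1); add 4.
Step 2: cheapest edge leaving the tree is 0 4 (3); add 0.
Step 3: cheapest edge leaving the tree is 2 5 (3); add 2.
Step 4: cheapest edge leaving the tree is 3 5 (3); add 3.
Step 5: cheapest edge leaving the tree is 1 3 (3); add 1.
Vertex order: 5, 4, 0, 2, 3, 1. The 6th vertex is 1.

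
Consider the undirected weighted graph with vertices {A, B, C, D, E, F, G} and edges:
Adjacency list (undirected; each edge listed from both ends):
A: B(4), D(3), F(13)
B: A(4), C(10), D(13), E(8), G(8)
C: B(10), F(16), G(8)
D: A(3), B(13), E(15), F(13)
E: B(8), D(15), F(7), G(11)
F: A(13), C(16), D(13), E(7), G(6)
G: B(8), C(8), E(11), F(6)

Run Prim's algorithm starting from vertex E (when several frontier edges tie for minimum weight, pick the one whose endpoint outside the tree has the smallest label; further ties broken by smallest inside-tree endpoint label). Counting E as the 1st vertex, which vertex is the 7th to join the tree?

C

Prim's algorithm from E:
Step 1: cheapest edge leaving the tree is E-F (7); add F.
Step 2: cheapest edge leaving the tree is F-G (6); add G.
Step 3: cheapest edge leaving the tree is B-E (8); add B.
Step 4: cheapest edge leaving the tree is A-B (4); add A.
Step 5: cheapest edge leaving the tree is A-D (3); add D.
Step 6: cheapest edge leaving the tree is C-G (8); add C.
Vertex order: E, F, G, B, A, D, C. The 7th vertex is C.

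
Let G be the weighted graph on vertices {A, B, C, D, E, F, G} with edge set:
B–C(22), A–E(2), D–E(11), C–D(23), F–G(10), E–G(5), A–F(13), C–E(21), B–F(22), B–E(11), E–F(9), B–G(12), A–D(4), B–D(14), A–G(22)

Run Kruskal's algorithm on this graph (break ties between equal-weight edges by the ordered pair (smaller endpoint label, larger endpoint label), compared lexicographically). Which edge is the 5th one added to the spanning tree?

Sort edges by weight, then run Kruskal:
A–E (2): add. Components now {A,E} {B} {C} {D} {F} {G}
A–D (4): add. Components now {A,D,E} {B} {C} {F} {G}
E–G (5): add. Components now {A,D,E,G} {B} {C} {F}
E–F (9): add. Components now {A,D,E,F,G} {B} {C}
F–G (10): skip — F and G already connected.
B–E (11): add. Components now {A,B,D,E,F,G} {C}
D–E (11): skip — D and E already connected.
B–G (12): skip — B and G already connected.
A–F (13): skip — A and F already connected.
B–D (14): skip — B and D already connected.
C–E (21): add. Components now {A,B,C,D,E,F,G}
The 5th edge added is B–E.

B-E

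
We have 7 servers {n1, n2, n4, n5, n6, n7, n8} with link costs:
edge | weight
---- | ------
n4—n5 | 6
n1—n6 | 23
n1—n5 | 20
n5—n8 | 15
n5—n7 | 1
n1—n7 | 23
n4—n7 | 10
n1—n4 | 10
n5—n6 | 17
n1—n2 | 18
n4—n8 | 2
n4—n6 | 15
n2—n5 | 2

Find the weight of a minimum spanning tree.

36

Prim, starting at n1.
Step 1: cheapest edge leaving the tree is n1—n4 (10); add n4.
Step 2: cheapest edge leaving the tree is n4—n8 (2); add n8.
Step 3: cheapest edge leaving the tree is n4—n5 (6); add n5.
Step 4: cheapest edge leaving the tree is n5—n7 (1); add n7.
Step 5: cheapest edge leaving the tree is n2—n5 (2); add n2.
Step 6: cheapest edge leaving the tree is n4—n6 (15); add n6.
MST edges: n1—n4, n4—n8, n4—n5, n5—n7, n2—n5, n4—n6; total weight 10+2+6+1+2+15 = 36.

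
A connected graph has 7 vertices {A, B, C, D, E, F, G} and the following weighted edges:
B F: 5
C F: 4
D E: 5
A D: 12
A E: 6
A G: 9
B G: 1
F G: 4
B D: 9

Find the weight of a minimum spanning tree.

Grow the tree from C using Prim:
Step 1: frontier [C F 4] → take C F (4); add F.
Step 2: frontier [F G 4, B F 5] → take F G (4); add G.
Step 3: frontier [B F 5, B G 1, A G 9] → take B G (1); add B.
Step 4: frontier [B D 9, A G 9] → take A G (9); add A.
Step 5: frontier [A E 6, A D 12, B D 9] → take A E (6); add E.
Step 6: frontier [A D 12, B D 9, D E 5] → take D E (5); add D.
MST edges: C F, F G, B G, A G, A E, D E; total weight 4+4+1+9+6+5 = 29.

29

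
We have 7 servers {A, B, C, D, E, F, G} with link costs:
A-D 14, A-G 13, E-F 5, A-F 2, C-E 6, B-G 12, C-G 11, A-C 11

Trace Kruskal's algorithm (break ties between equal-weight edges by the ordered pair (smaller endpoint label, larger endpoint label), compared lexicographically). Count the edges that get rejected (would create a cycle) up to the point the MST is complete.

2

Kruskal: consider edges lightest-first.
A-F (2): add — endpoints in different components.
E-F (5): add — endpoints in different components.
C-E (6): add — endpoints in different components.
A-C (11): skip — A and C already connected.
C-G (11): add — endpoints in different components.
B-G (12): add — endpoints in different components.
A-G (13): skip — A and G already connected.
A-D (14): add — endpoints in different components.
Edges rejected before the tree was complete: 2.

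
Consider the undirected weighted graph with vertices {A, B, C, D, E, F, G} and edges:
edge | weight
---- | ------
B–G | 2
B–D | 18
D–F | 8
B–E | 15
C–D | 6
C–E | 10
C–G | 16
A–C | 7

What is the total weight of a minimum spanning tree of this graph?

Prim's algorithm from A:
Step 1: frontier [A–C 7] → take A–C (7); add C.
Step 2: frontier [C–D 6, C–E 10, C–G 16] → take C–D (6); add D.
Step 3: frontier [C–E 10, C–G 16, D–F 8, B–D 18] → take D–F (8); add F.
Step 4: frontier [C–E 10, C–G 16, B–D 18] → take C–E (10); add E.
Step 5: frontier [C–G 16, B–D 18, B–E 15] → take B–E (15); add B.
Step 6: frontier [B–G 2, C–G 16] → take B–G (2); add G.
MST edges: A–C, C–D, D–F, C–E, B–E, B–G; total weight 7+6+8+10+15+2 = 48.

48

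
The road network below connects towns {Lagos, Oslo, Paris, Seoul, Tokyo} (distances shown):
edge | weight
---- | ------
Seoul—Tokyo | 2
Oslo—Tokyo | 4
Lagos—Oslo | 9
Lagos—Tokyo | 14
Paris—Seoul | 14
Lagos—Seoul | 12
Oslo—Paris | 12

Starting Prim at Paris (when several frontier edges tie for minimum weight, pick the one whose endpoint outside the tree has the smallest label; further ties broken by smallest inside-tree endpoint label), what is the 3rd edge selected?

Seoul-Tokyo

Grow the tree from Paris using Prim:
Step 1: cheapest edge leaving the tree is Oslo—Paris (12); add Oslo.
Step 2: cheapest edge leaving the tree is Oslo—Tokyo (4); add Tokyo.
Step 3: cheapest edge leaving the tree is Seoul—Tokyo (2); add Seoul.
Step 4: cheapest edge leaving the tree is Lagos—Oslo (9); add Lagos.
The 3rd edge added is Seoul—Tokyo.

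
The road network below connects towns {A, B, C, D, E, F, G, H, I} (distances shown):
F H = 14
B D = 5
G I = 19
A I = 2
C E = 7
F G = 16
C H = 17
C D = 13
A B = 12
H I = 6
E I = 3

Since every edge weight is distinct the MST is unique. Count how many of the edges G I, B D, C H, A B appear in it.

2

Kruskal: consider edges lightest-first.
A I (2): add — endpoints in different components.
E I (3): add — endpoints in different components.
B D (5): add — endpoints in different components.
H I (6): add — endpoints in different components.
C E (7): add — endpoints in different components.
A B (12): add — endpoints in different components.
C D (13): skip — C and D already connected.
F H (14): add — endpoints in different components.
F G (16): add — endpoints in different components.
MST edge set: {A I, E I, B D, H I, C E, A B, F H, F G}.
Of the listed edges, {B D, A B} are in the MST → 2.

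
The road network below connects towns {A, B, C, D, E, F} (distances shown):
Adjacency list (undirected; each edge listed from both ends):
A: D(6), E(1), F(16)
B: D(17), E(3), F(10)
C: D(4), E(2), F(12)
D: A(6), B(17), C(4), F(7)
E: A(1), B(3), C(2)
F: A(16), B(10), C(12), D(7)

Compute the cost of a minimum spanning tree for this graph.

17

Kruskal: consider edges lightest-first.
A E (1): add — endpoints in different components.
C E (2): add — endpoints in different components.
B E (3): add — endpoints in different components.
C D (4): add — endpoints in different components.
A D (6): skip — A and D already connected.
D F (7): add — endpoints in different components.
MST edges: A E, C E, B E, C D, D F; total weight 1+2+3+4+7 = 17.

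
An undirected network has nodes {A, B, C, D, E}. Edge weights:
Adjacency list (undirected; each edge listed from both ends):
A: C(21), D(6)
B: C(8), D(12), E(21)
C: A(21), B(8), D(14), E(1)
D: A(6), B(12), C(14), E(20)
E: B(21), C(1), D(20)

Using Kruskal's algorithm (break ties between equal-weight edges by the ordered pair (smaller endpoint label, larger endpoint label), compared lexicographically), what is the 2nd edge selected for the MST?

A-D

Kruskal's algorithm — process edges by increasing weight (ties by edge label):
C-E (1): add — endpoints in different components.
A-D (6): add — endpoints in different components.
B-C (8): add — endpoints in different components.
B-D (12): add — endpoints in different components.
The 2nd edge added is A-D.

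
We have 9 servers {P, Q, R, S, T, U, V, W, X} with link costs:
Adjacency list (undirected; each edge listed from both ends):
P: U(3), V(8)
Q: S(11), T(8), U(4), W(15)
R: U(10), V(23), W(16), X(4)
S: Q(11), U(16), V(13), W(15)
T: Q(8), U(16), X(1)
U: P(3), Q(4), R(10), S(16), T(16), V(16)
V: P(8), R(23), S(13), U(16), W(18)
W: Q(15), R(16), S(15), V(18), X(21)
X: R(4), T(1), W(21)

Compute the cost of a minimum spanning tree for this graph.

Prim's algorithm from R:
Step 1: cheapest edge leaving the tree is R-X (4); add X.
Step 2: cheapest edge leaving the tree is T-X (1); add T.
Step 3: cheapest edge leaving the tree is Q-T (8); add Q.
Step 4: cheapest edge leaving the tree is Q-U (4); add U.
Step 5: cheapest edge leaving the tree is P-U (3); add P.
Step 6: cheapest edge leaving the tree is P-V (8); add V.
Step 7: cheapest edge leaving the tree is Q-S (11); add S.
Step 8: cheapest edge leaving the tree is Q-W (15); add W.
MST edges: R-X, T-X, Q-T, Q-U, P-U, P-V, Q-S, Q-W; total weight 4+1+8+4+3+8+11+15 = 54.

54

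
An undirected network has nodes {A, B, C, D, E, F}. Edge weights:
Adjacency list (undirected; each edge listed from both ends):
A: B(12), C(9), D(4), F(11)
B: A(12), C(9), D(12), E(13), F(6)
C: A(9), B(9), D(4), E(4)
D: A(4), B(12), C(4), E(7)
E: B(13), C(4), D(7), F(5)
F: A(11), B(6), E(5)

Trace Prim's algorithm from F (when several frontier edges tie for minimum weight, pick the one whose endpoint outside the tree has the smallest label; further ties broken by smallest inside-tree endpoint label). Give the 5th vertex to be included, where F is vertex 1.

A

Prim's algorithm from F:
Step 1: frontier [E F 5, B F 6, A F 11] → take E F (5); add E.
Step 2: frontier [C E 4, D E 7, B E 13, B F 6, A F 11] → take C E (4); add C.
Step 3: frontier [C D 4, A C 9, B C 9, D E 7, B E 13, B F 6, A F 11] → take C D (4); add D.
Step 4: frontier [A C 9, B C 9, A D 4, B D 12, B E 13, B F 6, A F 11] → take A D (4); add A.
Step 5: frontier [A B 12, B C 9, B D 12, B E 13, B F 6] → take B F (6); add B.
Vertex order: F, E, C, D, A, B. The 5th vertex is A.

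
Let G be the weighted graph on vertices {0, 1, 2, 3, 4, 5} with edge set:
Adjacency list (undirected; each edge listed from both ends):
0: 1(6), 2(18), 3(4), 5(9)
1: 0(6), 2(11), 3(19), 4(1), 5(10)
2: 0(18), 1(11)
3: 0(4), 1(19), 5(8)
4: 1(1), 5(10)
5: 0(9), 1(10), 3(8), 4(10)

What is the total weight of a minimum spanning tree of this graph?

30

Kruskal: consider edges lightest-first.
1—4 (1): add. Components now {0} {1,4} {2} {3} {5}
0—3 (4): add. Components now {0,3} {1,4} {2} {5}
0—1 (6): add. Components now {0,1,3,4} {2} {5}
3—5 (8): add. Components now {0,1,3,4,5} {2}
0—5 (9): skip — 0 and 5 already connected.
1—5 (10): skip — 1 and 5 already connected.
4—5 (10): skip — 4 and 5 already connected.
1—2 (11): add. Components now {0,1,2,3,4,5}
MST edges: 1—4, 0—3, 0—1, 3—5, 1—2; total weight 1+4+6+8+11 = 30.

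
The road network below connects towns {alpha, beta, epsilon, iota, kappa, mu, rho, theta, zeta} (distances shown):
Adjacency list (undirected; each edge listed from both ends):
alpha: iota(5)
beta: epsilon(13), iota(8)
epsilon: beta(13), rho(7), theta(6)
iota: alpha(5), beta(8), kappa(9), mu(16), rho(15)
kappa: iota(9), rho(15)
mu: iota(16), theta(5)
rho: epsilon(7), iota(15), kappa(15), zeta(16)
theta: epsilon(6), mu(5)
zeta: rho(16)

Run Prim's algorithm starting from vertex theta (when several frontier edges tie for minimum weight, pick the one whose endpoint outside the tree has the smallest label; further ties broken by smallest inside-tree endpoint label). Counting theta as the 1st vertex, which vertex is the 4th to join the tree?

rho

Prim's algorithm from theta:
Step 1: cheapest edge leaving the tree is mu—theta (5); add mu.
Step 2: cheapest edge leaving the tree is epsilon—theta (6); add epsilon.
Step 3: cheapest edge leaving the tree is epsilon—rho (7); add rho.
Step 4: cheapest edge leaving the tree is beta—epsilon (13); add beta.
Step 5: cheapest edge leaving the tree is beta—iota (8); add iota.
Step 6: cheapest edge leaving the tree is alpha—iota (5); add alpha.
Step 7: cheapest edge leaving the tree is iota—kappa (9); add kappa.
Step 8: cheapest edge leaving the tree is rho—zeta (16); add zeta.
Vertex order: theta, mu, epsilon, rho, beta, iota, alpha, kappa, zeta. The 4th vertex is rho.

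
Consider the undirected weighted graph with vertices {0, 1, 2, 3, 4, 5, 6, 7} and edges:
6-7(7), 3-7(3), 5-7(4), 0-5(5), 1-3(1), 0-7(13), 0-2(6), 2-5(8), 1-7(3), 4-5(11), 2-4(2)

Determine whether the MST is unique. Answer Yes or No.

Kruskal's algorithm — process edges by increasing weight (ties by edge label):
1-3 (1): add — endpoints in different components.
2-4 (2): add — endpoints in different components.
1-7 (3): add — endpoints in different components.
3-7 (3): skip — 3 and 7 already connected.
5-7 (4): add — endpoints in different components.
0-5 (5): add — endpoints in different components.
0-2 (6): add — endpoints in different components.
6-7 (7): add — endpoints in different components.
Non-tree edge 3-7 has weight 3, equal to the heaviest edge on its tree cycle — swapping gives another MST of the same weight. Not unique.

No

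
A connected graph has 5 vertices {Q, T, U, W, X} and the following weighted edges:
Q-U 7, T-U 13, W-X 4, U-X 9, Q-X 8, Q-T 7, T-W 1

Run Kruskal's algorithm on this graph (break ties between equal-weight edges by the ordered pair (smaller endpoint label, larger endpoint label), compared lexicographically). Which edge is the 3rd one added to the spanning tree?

Q-T

Kruskal: consider edges lightest-first.
T-W (1): add. Components now {T,W} {Q} {X} {U}
W-X (4): add. Components now {T,W,X} {Q} {U}
Q-T (7): add. Components now {Q,T,W,X} {U}
Q-U (7): add. Components now {Q,T,U,W,X}
The 3rd edge added is Q-T.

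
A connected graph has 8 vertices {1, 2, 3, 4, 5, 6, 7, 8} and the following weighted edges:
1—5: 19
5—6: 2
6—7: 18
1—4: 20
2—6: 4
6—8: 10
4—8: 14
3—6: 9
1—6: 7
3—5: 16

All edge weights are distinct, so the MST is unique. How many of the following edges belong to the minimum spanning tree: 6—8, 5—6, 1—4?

Sort edges by weight, then run Kruskal:
5—6 (2): add — endpoints in different components.
2—6 (4): add — endpoints in different components.
1—6 (7): add — endpoints in different components.
3—6 (9): add — endpoints in different components.
6—8 (10): add — endpoints in different components.
4—8 (14): add — endpoints in different components.
3—5 (16): skip — 3 and 5 already connected.
6—7 (18): add — endpoints in different components.
MST edge set: {5—6, 2—6, 1—6, 3—6, 6—8, 4—8, 6—7}.
Of the listed edges, {6—8, 5—6} are in the MST → 2.

2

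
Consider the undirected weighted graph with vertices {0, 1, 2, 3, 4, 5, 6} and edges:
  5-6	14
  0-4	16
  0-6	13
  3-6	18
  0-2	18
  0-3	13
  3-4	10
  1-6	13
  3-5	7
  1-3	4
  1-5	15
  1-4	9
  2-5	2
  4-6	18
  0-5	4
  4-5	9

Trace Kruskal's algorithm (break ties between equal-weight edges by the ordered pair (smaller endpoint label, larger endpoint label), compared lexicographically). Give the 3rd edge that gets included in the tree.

1-3

Kruskal's algorithm — process edges by increasing weight (ties by edge label):
2-5 (2): add. Components now {0} {1} {2,5} {3} {4} {6}
0-5 (4): add. Components now {0,2,5} {1} {3} {4} {6}
1-3 (4): add. Components now {0,2,5} {1,3} {4} {6}
3-5 (7): add. Components now {0,1,2,3,5} {4} {6}
1-4 (9): add. Components now {0,1,2,3,4,5} {6}
4-5 (9): skip — 4 and 5 already connected.
3-4 (10): skip — 3 and 4 already connected.
0-3 (13): skip — 0 and 3 already connected.
0-6 (13): add. Components now {0,1,2,3,4,5,6}
The 3rd edge added is 1-3.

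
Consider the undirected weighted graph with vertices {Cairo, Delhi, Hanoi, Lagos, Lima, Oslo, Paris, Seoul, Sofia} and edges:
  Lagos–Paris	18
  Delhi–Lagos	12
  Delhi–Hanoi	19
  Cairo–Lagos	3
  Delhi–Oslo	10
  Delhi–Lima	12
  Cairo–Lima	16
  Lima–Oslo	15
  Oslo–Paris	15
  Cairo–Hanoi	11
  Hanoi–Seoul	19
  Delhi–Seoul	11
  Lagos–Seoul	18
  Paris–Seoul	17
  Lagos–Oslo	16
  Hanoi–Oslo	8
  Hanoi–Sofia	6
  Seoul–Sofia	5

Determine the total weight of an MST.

Prim's algorithm from Oslo:
Step 1: cheapest edge leaving the tree is Hanoi–Oslo (8); add Hanoi.
Step 2: cheapest edge leaving the tree is Hanoi–Sofia (6); add Sofia.
Step 3: cheapest edge leaving the tree is Seoul–Sofia (5); add Seoul.
Step 4: cheapest edge leaving the tree is Delhi–Oslo (10); add Delhi.
Step 5: cheapest edge leaving the tree is Cairo–Hanoi (11); add Cairo.
Step 6: cheapest edge leaving the tree is Cairo–Lagos (3); add Lagos.
Step 7: cheapest edge leaving the tree is Delhi–Lima (12); add Lima.
Step 8: cheapest edge leaving the tree is Oslo–Paris (15); add Paris.
MST edges: Hanoi–Oslo, Hanoi–Sofia, Seoul–Sofia, Delhi–Oslo, Cairo–Hanoi, Cairo–Lagos, Delhi–Lima, Oslo–Paris; total weight 8+6+5+10+11+3+12+15 = 70.

70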